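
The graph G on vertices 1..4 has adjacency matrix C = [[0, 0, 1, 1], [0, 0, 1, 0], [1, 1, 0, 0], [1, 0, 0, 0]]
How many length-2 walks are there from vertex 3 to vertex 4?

1

The number of length-2 walks from vertex 3 to vertex 4 is entry (3,4) of C², where C is the adjacency matrix.
C² = [[2, 1, 0, 0], [1, 1, 0, 0], [0, 0, 2, 1], [0, 0, 1, 1]]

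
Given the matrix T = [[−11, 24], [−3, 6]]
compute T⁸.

tr T = −5 and det T = 6, so the characteristic polynomial is λ² − (−5)λ + (6) with roots −2 and −3.
Eigenvectors give P = [[−8, 3], [−3, 1]] with P⁻¹ = [[1, −3], [3, −8]], and T = P·diag(−2, −3)·P⁻¹.
Then T⁸ = P·diag(256, 6561)·P⁻¹ = [[−2048, 19683], [−768, 6561]] · [[1, −3], [3, −8]] = [[57001, −151320], [18915, −50184]].

[[57001, −151320], [18915, −50184]]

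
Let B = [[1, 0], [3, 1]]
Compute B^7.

[[1, 0], [21, 1]]

B = I + N where N = [[0, 0], [3, 0]] is strictly lower-triangular, so N^2 = 0.
(I + N)^7 = I + 7·N = [[1, 0], [21, 1]].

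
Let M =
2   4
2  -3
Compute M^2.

[[12, -4], [-2, 17]]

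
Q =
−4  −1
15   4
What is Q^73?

Q² = I (check: tr Q = 0 and det Q = −1), so Q^73 = Q since 73 is odd.

[[−4, −1], [15, 4]]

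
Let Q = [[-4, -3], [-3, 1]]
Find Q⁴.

[[706, 315], [315, 181]]

Q² = [[25, 9], [9, 10]]
Q³ = [[-127, -66], [-66, -17]]
Q⁴ = [[706, 315], [315, 181]]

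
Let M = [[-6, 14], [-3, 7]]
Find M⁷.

[[-6, 14], [-3, 7]]

M² = M (a projection; rank 1, trace 1), so M⁷ = M.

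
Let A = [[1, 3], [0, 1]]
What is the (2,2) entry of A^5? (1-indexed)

A = I + N where N = [[0, 3], [0, 0]] is strictly upper-triangular, so N^2 = 0.
(I + N)^5 = I + 5·N = [[1, 15], [0, 1]].

1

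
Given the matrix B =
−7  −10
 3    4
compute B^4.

tr B = −3 and det B = 2, so the characteristic polynomial is λ² − (−3)λ + (2) with roots −1 and −2.
Eigenvectors give P = [[−5, −2], [3, 1]] with P⁻¹ = [[1, 2], [−3, −5]], and B = P·diag(−1, −2)·P⁻¹.
Then B^4 = P·diag(1, 16)·P⁻¹ = [[−5, −32], [3, 16]] · [[1, 2], [−3, −5]] = [[91, 150], [−45, −74]].

[[91, 150], [−45, −74]]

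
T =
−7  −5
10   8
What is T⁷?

[[−2443, −2315], [4630, 4502]]

tr T = 1 and det T = −6, so the characteristic polynomial is λ² − (1)λ + (−6) with roots 3 and −2.
Eigenvectors give P = [[−1, −1], [2, 1]] with P⁻¹ = [[1, 1], [−2, −1]], and T = P·diag(3, −2)·P⁻¹.
Then T⁷ = P·diag(2187, −128)·P⁻¹ = [[−2187, 128], [4374, −128]] · [[1, 1], [−2, −1]] = [[−2443, −2315], [4630, 4502]].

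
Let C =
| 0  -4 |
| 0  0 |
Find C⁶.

C is strictly triangular, hence nilpotent: C² = 0, so C⁶ = 0.

[[0, 0], [0, 0]]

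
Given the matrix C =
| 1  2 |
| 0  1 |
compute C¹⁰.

[[1, 20], [0, 1]]

C = I + N where N = [[0, 2], [0, 0]] is strictly upper-triangular, so N² = 0.
(I + N)¹⁰ = I + 10·N = [[1, 20], [0, 1]].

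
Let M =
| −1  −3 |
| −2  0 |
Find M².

[[7, 3], [2, 6]]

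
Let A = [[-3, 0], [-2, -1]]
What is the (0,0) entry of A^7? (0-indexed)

-2187

tr A = -4 and det A = 3, so the characteristic polynomial is λ² − (-4)λ + (3) with roots -3 and -1.
Eigenvectors give P = [[1, 0], [1, -1]] with P⁻¹ = [[1, 0], [1, -1]], and A = P·diag(-3, -1)·P⁻¹.
Then A^7 = P·diag(-2187, -1)·P⁻¹ = [[-2187, 0], [-2187, 1]] · [[1, 0], [1, -1]] = [[-2187, 0], [-2186, -1]].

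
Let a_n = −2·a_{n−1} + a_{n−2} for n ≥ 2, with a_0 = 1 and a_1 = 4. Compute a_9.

3532

With companion matrix B = [[−2, 1], [1, 0]], [a_n, a_{n−1}]ᵀ = B·[a_{n−1}, a_{n−2}]ᵀ, so [a_9, a_8]ᵀ = B⁸·[a_1, a_0]ᵀ.
B⁸ = [[985, −408], [−408, 169]], giving [a_9, a_8]ᵀ = [[3532], [−1463]].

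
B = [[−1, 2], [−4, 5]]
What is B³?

[[−25, 26], [−52, 53]]

tr B = 4 and det B = 3, so the characteristic polynomial is λ² − (4)λ + (3) with roots 1 and 3.
Eigenvectors give P = [[1, −1], [1, −2]] with P⁻¹ = [[2, −1], [1, −1]], and B = P·diag(1, 3)·P⁻¹.
Then B³ = P·diag(1, 27)·P⁻¹ = [[1, −27], [1, −54]] · [[2, −1], [1, −1]] = [[−25, 26], [−52, 53]].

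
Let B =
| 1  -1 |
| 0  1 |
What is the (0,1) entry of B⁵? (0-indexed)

-5

B = I + N where N = [[0, -1], [0, 0]] is strictly upper-triangular, so N² = 0.
(I + N)⁵ = I + 5·N = [[1, -5], [0, 1]].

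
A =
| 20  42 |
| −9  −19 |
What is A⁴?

[[106, 210], [−45, −89]]

tr A = 1 and det A = −2, so the characteristic polynomial is λ² − (1)λ + (−2) with roots 2 and −1.
Eigenvectors give P = [[7, −2], [−3, 1]] with P⁻¹ = [[1, 2], [3, 7]], and A = P·diag(2, −1)·P⁻¹.
Then A⁴ = P·diag(16, 1)·P⁻¹ = [[112, −2], [−48, 1]] · [[1, 2], [3, 7]] = [[106, 210], [−45, −89]].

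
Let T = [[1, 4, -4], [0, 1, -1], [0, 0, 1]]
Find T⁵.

T = I + N where N = [[0, 4, -4], [0, 0, -1], [0, 0, 0]] is strictly upper-triangular, so N³ = 0.
(I + N)⁵ = I + 5·N + 10·N² = [[1, 20, -60], [0, 1, -5], [0, 0, 1]].

[[1, 20, -60], [0, 1, -5], [0, 0, 1]]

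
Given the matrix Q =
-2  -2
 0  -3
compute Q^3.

[[-8, -38], [0, -27]]

Q^2 = [[4, 10], [0, 9]]
Q^3 = [[-8, -38], [0, -27]]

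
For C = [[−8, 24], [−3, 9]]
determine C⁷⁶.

[[−8, 24], [−3, 9]]

C² = C (a projection; rank 1, trace 1), so C⁷⁶ = C.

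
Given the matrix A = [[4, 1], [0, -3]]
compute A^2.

[[16, 1], [0, 9]]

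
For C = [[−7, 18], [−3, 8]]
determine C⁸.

[[−509, 1530], [−255, 766]]

tr C = 1 and det C = −2, so the characteristic polynomial is λ² − (1)λ + (−2) with roots −1 and 2.
Eigenvectors give P = [[3, −2], [1, −1]] with P⁻¹ = [[1, −2], [1, −3]], and C = P·diag(−1, 2)·P⁻¹.
Then C⁸ = P·diag(1, 256)·P⁻¹ = [[3, −512], [1, −256]] · [[1, −2], [1, −3]] = [[−509, 1530], [−255, 766]].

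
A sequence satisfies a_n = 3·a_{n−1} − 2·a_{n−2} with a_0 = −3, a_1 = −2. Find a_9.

508

With companion matrix B = [[3, −2], [1, 0]], [a_n, a_{n−1}]ᵀ = B·[a_{n−1}, a_{n−2}]ᵀ, so [a_9, a_8]ᵀ = B⁸·[a_1, a_0]ᵀ.
B⁸ = [[511, −510], [255, −254]], giving [a_9, a_8]ᵀ = [[508], [252]].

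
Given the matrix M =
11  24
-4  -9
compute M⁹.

[[59051, 118104], [-19684, -39369]]

tr M = 2 and det M = -3, so the characteristic polynomial is λ² − (2)λ + (-3) with roots 3 and -1.
Eigenvectors give P = [[-3, -2], [1, 1]] with P⁻¹ = [[-1, -2], [1, 3]], and M = P·diag(3, -1)·P⁻¹.
Then M⁹ = P·diag(19683, -1)·P⁻¹ = [[-59049, 2], [19683, -1]] · [[-1, -2], [1, 3]] = [[59051, 118104], [-19684, -39369]].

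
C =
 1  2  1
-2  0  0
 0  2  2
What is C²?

[[-3, 4, 3], [-2, -4, -2], [-4, 4, 4]]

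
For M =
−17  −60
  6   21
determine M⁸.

[[−59039, −196800], [19680, 65601]]

tr M = 4 and det M = 3, so the characteristic polynomial is λ² − (4)λ + (3) with roots 3 and 1.
Eigenvectors give P = [[−3, −10], [1, 3]] with P⁻¹ = [[3, 10], [−1, −3]], and M = P·diag(3, 1)·P⁻¹.
Then M⁸ = P·diag(6561, 1)·P⁻¹ = [[−19683, −10], [6561, 3]] · [[3, 10], [−1, −3]] = [[−59039, −196800], [19680, 65601]].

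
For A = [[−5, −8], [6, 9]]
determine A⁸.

[[−19679, −26240], [19680, 26241]]

tr A = 4 and det A = 3, so the characteristic polynomial is λ² − (4)λ + (3) with roots 3 and 1.
Eigenvectors give P = [[−1, 4], [1, −3]] with P⁻¹ = [[3, 4], [1, 1]], and A = P·diag(3, 1)·P⁻¹.
Then A⁸ = P·diag(6561, 1)·P⁻¹ = [[−6561, 4], [6561, −3]] · [[3, 4], [1, 1]] = [[−19679, −26240], [19680, 26241]].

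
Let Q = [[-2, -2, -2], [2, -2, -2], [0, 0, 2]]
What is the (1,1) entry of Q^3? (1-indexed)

Q^2 = [[0, 8, 4], [-8, 0, -4], [0, 0, 4]]
Q^3 = [[16, -16, -8], [16, 16, 8], [0, 0, 8]]

16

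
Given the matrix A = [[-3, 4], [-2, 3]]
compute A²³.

[[-3, 4], [-2, 3]]

A² = I (check: tr A = 0 and det A = -1), so A²³ = A since 23 is odd.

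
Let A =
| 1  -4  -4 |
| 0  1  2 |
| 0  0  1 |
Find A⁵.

A = I + N where N = [[0, -4, -4], [0, 0, 2], [0, 0, 0]] is strictly upper-triangular, so N³ = 0.
(I + N)⁵ = I + 5·N + 10·N² = [[1, -20, -100], [0, 1, 10], [0, 0, 1]].

[[1, -20, -100], [0, 1, 10], [0, 0, 1]]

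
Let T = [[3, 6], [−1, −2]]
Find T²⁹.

T² = T (a projection; rank 1, trace 1), so T²⁹ = T.

[[3, 6], [−1, −2]]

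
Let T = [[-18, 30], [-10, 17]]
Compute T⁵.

[[-1068, 1650], [-550, 857]]

tr T = -1 and det T = -6, so the characteristic polynomial is λ² − (-1)λ + (-6) with roots 2 and -3.
Eigenvectors give P = [[-3, 2], [-2, 1]] with P⁻¹ = [[1, -2], [2, -3]], and T = P·diag(2, -3)·P⁻¹.
Then T⁵ = P·diag(32, -243)·P⁻¹ = [[-96, -486], [-64, -243]] · [[1, -2], [2, -3]] = [[-1068, 1650], [-550, 857]].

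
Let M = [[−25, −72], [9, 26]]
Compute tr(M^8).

257

tr M = 1 and det M = −2, so the characteristic polynomial is λ² − (1)λ + (−2) with roots −1 and 2.
Eigenvectors give P = [[−3, 8], [1, −3]] with P⁻¹ = [[−3, −8], [−1, −3]], and M = P·diag(−1, 2)·P⁻¹.
Then M^8 = P·diag(1, 256)·P⁻¹ = [[−3, 2048], [1, −768]] · [[−3, −8], [−1, −3]] = [[−2039, −6120], [765, 2296]].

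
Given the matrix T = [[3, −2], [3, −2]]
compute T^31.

T² = T (a projection; rank 1, trace 1), so T^31 = T.

[[3, −2], [3, −2]]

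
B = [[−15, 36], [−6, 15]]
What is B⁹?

[[−98415, 236196], [−39366, 98415]]

tr B = 0 and det B = −9, so the characteristic polynomial is λ² − (0)λ + (−9) with roots −3 and 3.
Eigenvectors give P = [[−3, 2], [−1, 1]] with P⁻¹ = [[−1, 2], [−1, 3]], and B = P·diag(−3, 3)·P⁻¹.
Then B⁹ = P·diag(−19683, 19683)·P⁻¹ = [[59049, 39366], [19683, 19683]] · [[−1, 2], [−1, 3]] = [[−98415, 236196], [−39366, 98415]].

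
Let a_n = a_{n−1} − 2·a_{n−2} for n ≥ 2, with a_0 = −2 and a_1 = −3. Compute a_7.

With companion matrix Q = [[1, −2], [1, 0]], [a_n, a_{n−1}]ᵀ = Q·[a_{n−1}, a_{n−2}]ᵀ, so [a_7, a_6]ᵀ = Q^6·[a_1, a_0]ᵀ.
Q^6 = [[7, −10], [5, 2]], giving [a_7, a_6]ᵀ = [[−1], [−19]].

−1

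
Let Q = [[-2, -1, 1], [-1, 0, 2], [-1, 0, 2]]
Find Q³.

[[-8, -4, 4], [-4, 0, 8], [-4, 0, 8]]

Q² = [[4, 2, -2], [0, 1, 3], [0, 1, 3]]
Q³ = [[-8, -4, 4], [-4, 0, 8], [-4, 0, 8]]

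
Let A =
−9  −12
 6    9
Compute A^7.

tr A = 0 and det A = −9, so the characteristic polynomial is λ² − (0)λ + (−9) with roots 3 and −3.
Eigenvectors give P = [[−1, 2], [1, −1]] with P⁻¹ = [[1, 2], [1, 1]], and A = P·diag(3, −3)·P⁻¹.
Then A^7 = P·diag(2187, −2187)·P⁻¹ = [[−2187, −4374], [2187, 2187]] · [[1, 2], [1, 1]] = [[−6561, −8748], [4374, 6561]].

[[−6561, −8748], [4374, 6561]]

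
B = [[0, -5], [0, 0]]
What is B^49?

[[0, 0], [0, 0]]

B is strictly triangular, hence nilpotent: B^2 = 0, so B^49 = 0.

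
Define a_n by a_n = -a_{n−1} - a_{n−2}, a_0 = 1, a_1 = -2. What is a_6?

With companion matrix Q = [[-1, -1], [1, 0]], [a_n, a_{n−1}]ᵀ = Q·[a_{n−1}, a_{n−2}]ᵀ, so [a_6, a_5]ᵀ = Q^5·[a_1, a_0]ᵀ.
Q^5 = [[0, 1], [-1, -1]], giving [a_6, a_5]ᵀ = [[1], [1]].

1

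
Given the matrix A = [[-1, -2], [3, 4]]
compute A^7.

tr A = 3 and det A = 2, so the characteristic polynomial is λ² − (3)λ + (2) with roots 1 and 2.
Eigenvectors give P = [[-1, -2], [1, 3]] with P⁻¹ = [[-3, -2], [1, 1]], and A = P·diag(1, 2)·P⁻¹.
Then A^7 = P·diag(1, 128)·P⁻¹ = [[-1, -256], [1, 384]] · [[-3, -2], [1, 1]] = [[-253, -254], [381, 382]].

[[-253, -254], [381, 382]]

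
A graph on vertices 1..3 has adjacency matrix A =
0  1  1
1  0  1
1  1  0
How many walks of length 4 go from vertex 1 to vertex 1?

6

The number of length-4 walks from vertex 1 to vertex 1 is entry (1,1) of A^4, where A is the adjacency matrix.
A^2 = [[2, 1, 1], [1, 2, 1], [1, 1, 2]]
A^3 = [[2, 3, 3], [3, 2, 3], [3, 3, 2]]
A^4 = [[6, 5, 5], [5, 6, 5], [5, 5, 6]]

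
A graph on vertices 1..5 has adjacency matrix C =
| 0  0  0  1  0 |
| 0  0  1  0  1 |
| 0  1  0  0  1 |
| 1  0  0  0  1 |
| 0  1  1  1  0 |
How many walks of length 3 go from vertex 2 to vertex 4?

The number of length-3 walks from vertex 2 to vertex 4 is entry (2,4) of C³, where C is the adjacency matrix.
C² = [[1, 0, 0, 0, 1], [0, 2, 1, 1, 1], [0, 1, 2, 1, 1], [0, 1, 1, 2, 0], [1, 1, 1, 0, 3]]
C³ = [[0, 1, 1, 2, 0], [1, 2, 3, 1, 4], [1, 3, 2, 1, 4], [2, 1, 1, 0, 4], [0, 4, 4, 4, 2]]

1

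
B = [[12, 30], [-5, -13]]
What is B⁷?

tr B = -1 and det B = -6, so the characteristic polynomial is λ² − (-1)λ + (-6) with roots 2 and -3.
Eigenvectors give P = [[3, -2], [-1, 1]] with P⁻¹ = [[1, 2], [1, 3]], and B = P·diag(2, -3)·P⁻¹.
Then B⁷ = P·diag(128, -2187)·P⁻¹ = [[384, 4374], [-128, -2187]] · [[1, 2], [1, 3]] = [[4758, 13890], [-2315, -6817]].

[[4758, 13890], [-2315, -6817]]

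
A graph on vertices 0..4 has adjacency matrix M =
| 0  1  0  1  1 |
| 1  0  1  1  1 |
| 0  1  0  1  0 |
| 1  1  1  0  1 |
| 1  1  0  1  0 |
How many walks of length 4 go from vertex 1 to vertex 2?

The number of length-4 walks from vertex 1 to vertex 2 is entry (1,2) of M^4, where M is the adjacency matrix.
M^2 = [[3, 2, 2, 2, 2], [2, 4, 1, 3, 2], [2, 1, 2, 1, 2], [2, 3, 1, 4, 2], [2, 2, 2, 2, 3]]
M^3 = [[6, 9, 4, 9, 7], [9, 8, 7, 9, 9], [4, 7, 2, 7, 4], [9, 9, 7, 8, 9], [7, 9, 4, 9, 6]]
M^4 = [[25, 26, 18, 26, 24], [26, 34, 17, 33, 26], [18, 17, 14, 17, 18], [26, 33, 17, 34, 26], [24, 26, 18, 26, 25]]

17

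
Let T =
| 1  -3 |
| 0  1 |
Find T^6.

[[1, -18], [0, 1]]

T = I + N where N = [[0, -3], [0, 0]] is strictly upper-triangular, so N^2 = 0.
(I + N)^6 = I + 6·N = [[1, -18], [0, 1]].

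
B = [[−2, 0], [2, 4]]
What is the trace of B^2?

20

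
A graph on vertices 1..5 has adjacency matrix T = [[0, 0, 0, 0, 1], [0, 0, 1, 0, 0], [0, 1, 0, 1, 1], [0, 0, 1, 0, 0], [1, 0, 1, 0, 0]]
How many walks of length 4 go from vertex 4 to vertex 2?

3

The number of length-4 walks from vertex 4 to vertex 2 is entry (4,2) of T⁴, where T is the adjacency matrix.
T² = [[1, 0, 1, 0, 0], [0, 1, 0, 1, 1], [1, 0, 3, 0, 0], [0, 1, 0, 1, 1], [0, 1, 0, 1, 2]]
T³ = [[0, 1, 0, 1, 2], [1, 0, 3, 0, 0], [0, 3, 0, 3, 4], [1, 0, 3, 0, 0], [2, 0, 4, 0, 0]]
T⁴ = [[2, 0, 4, 0, 0], [0, 3, 0, 3, 4], [4, 0, 10, 0, 0], [0, 3, 0, 3, 4], [0, 4, 0, 4, 6]]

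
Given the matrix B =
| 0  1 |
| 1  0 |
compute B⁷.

B² = I (check: tr B = 0 and det B = -1), so B⁷ = B since 7 is odd.

[[0, 1], [1, 0]]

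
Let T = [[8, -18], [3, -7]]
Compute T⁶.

tr T = 1 and det T = -2, so the characteristic polynomial is λ² − (1)λ + (-2) with roots -1 and 2.
Eigenvectors give P = [[2, 3], [1, 1]] with P⁻¹ = [[-1, 3], [1, -2]], and T = P·diag(-1, 2)·P⁻¹.
Then T⁶ = P·diag(1, 64)·P⁻¹ = [[2, 192], [1, 64]] · [[-1, 3], [1, -2]] = [[190, -378], [63, -125]].

[[190, -378], [63, -125]]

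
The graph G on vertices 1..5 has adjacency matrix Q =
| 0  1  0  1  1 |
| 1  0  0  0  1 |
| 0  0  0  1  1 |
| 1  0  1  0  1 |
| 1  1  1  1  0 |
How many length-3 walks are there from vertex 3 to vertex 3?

The number of length-3 walks from vertex 3 to vertex 3 is entry (3,3) of Q³, where Q is the adjacency matrix.
Q² = [[3, 1, 2, 1, 2], [1, 2, 1, 2, 1], [2, 1, 2, 1, 1], [1, 2, 1, 3, 2], [2, 1, 1, 2, 4]]
Q³ = [[4, 5, 3, 7, 7], [5, 2, 3, 3, 6], [3, 3, 2, 5, 6], [7, 3, 5, 4, 7], [7, 6, 6, 7, 6]]

2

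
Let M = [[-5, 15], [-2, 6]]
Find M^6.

[[-5, 15], [-2, 6]]

M² = M (a projection; rank 1, trace 1), so M^6 = M.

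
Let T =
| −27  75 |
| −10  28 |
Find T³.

[[−183, 525], [−70, 202]]

tr T = 1 and det T = −6, so the characteristic polynomial is λ² − (1)λ + (−6) with roots 3 and −2.
Eigenvectors give P = [[−5, 3], [−2, 1]] with P⁻¹ = [[1, −3], [2, −5]], and T = P·diag(3, −2)·P⁻¹.
Then T³ = P·diag(27, −8)·P⁻¹ = [[−135, −24], [−54, −8]] · [[1, −3], [2, −5]] = [[−183, 525], [−70, 202]].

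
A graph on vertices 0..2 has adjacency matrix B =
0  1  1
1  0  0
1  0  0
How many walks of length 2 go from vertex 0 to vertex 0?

2

The number of length-2 walks from vertex 0 to vertex 0 is entry (0,0) of B², where B is the adjacency matrix.
B² = [[2, 0, 0], [0, 1, 1], [0, 1, 1]]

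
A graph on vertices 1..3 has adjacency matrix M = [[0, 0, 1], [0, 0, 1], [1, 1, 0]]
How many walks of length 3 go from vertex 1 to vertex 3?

2

The number of length-3 walks from vertex 1 to vertex 3 is entry (1,3) of M³, where M is the adjacency matrix.
M² = [[1, 1, 0], [1, 1, 0], [0, 0, 2]]
M³ = [[0, 0, 2], [0, 0, 2], [2, 2, 0]]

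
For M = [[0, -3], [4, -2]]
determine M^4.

[[96, -120], [160, 16]]

M^2 = [[-12, 6], [-8, -8]]
M^3 = [[24, 24], [-32, 40]]
M^4 = [[96, -120], [160, 16]]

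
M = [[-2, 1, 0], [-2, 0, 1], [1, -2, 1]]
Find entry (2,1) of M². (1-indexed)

5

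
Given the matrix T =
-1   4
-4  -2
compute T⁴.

[[81, 324], [-324, 0]]

T² = [[-15, -12], [12, -12]]
T³ = [[63, -36], [36, 72]]
T⁴ = [[81, 324], [-324, 0]]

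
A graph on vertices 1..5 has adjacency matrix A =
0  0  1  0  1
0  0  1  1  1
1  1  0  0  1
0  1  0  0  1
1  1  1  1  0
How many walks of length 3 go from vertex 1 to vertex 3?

5

The number of length-3 walks from vertex 1 to vertex 3 is entry (1,3) of A^3, where A is the adjacency matrix.
A^2 = [[2, 2, 1, 1, 1], [2, 3, 1, 1, 2], [1, 1, 3, 2, 2], [1, 1, 2, 2, 1], [1, 2, 2, 1, 4]]
A^3 = [[2, 3, 5, 3, 6], [3, 4, 7, 5, 7], [5, 7, 4, 3, 7], [3, 5, 3, 2, 6], [6, 7, 7, 6, 6]]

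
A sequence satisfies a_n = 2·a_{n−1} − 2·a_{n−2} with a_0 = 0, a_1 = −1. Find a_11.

−32

With companion matrix A = [[2, −2], [1, 0]], [a_n, a_{n−1}]ᵀ = A·[a_{n−1}, a_{n−2}]ᵀ, so [a_11, a_10]ᵀ = A¹⁰·[a_1, a_0]ᵀ.
A¹⁰ = [[32, −64], [32, −32]], giving [a_11, a_10]ᵀ = [[−32], [−32]].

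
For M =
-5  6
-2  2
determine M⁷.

tr M = -3 and det M = 2, so the characteristic polynomial is λ² − (-3)λ + (2) with roots -2 and -1.
Eigenvectors give P = [[2, -3], [1, -2]] with P⁻¹ = [[2, -3], [1, -2]], and M = P·diag(-2, -1)·P⁻¹.
Then M⁷ = P·diag(-128, -1)·P⁻¹ = [[-256, 3], [-128, 2]] · [[2, -3], [1, -2]] = [[-509, 762], [-254, 380]].

[[-509, 762], [-254, 380]]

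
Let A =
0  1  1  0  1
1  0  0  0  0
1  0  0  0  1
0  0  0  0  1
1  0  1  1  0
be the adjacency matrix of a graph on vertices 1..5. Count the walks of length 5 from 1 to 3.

The number of length-5 walks from vertex 1 to vertex 3 is entry (1,3) of A⁵, where A is the adjacency matrix.
A² = [[3, 0, 1, 1, 1], [0, 1, 1, 0, 1], [1, 1, 2, 1, 1], [1, 0, 1, 1, 0], [1, 1, 1, 0, 3]]
A³ = [[2, 3, 4, 1, 5], [3, 0, 1, 1, 1], [4, 1, 2, 1, 4], [1, 1, 1, 0, 3], [5, 1, 4, 3, 2]]
A⁴ = [[12, 2, 7, 5, 7], [2, 3, 4, 1, 5], [7, 4, 8, 4, 7], [5, 1, 4, 3, 2], [7, 5, 7, 2, 12]]
A⁵ = [[16, 12, 19, 7, 24], [12, 2, 7, 5, 7], [19, 7, 14, 7, 19], [7, 5, 7, 2, 12], [24, 7, 19, 12, 16]]

19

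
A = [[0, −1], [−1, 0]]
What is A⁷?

[[0, −1], [−1, 0]]

A² = I (check: tr A = 0 and det A = −1), so A⁷ = A since 7 is odd.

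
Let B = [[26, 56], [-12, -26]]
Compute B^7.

[[1664, 3584], [-768, -1664]]

tr B = 0 and det B = -4, so the characteristic polynomial is λ² − (0)λ + (-4) with roots 2 and -2.
Eigenvectors give P = [[7, -2], [-3, 1]] with P⁻¹ = [[1, 2], [3, 7]], and B = P·diag(2, -2)·P⁻¹.
Then B^7 = P·diag(128, -128)·P⁻¹ = [[896, 256], [-384, -128]] · [[1, 2], [3, 7]] = [[1664, 3584], [-768, -1664]].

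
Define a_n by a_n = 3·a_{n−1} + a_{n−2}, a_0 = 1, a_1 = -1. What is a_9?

With companion matrix Q = [[3, 1], [1, 0]], [a_n, a_{n−1}]ᵀ = Q·[a_{n−1}, a_{n−2}]ᵀ, so [a_9, a_8]ᵀ = Q⁸·[a_1, a_0]ᵀ.
Q⁸ = [[12970, 3927], [3927, 1189]], giving [a_9, a_8]ᵀ = [[-9043], [-2738]].

-9043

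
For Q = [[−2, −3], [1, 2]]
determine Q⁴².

[[1, 0], [0, 1]]

Q² = I (check: tr Q = 0 and det Q = −1), so Q⁴² = I since 42 is even.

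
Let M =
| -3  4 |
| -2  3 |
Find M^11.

M² = I (check: tr M = 0 and det M = -1), so M^11 = M since 11 is odd.

[[-3, 4], [-2, 3]]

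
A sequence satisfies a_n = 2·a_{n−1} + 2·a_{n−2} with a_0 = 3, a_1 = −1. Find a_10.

8000

With companion matrix C = [[2, 2], [1, 0]], [a_n, a_{n−1}]ᵀ = C·[a_{n−1}, a_{n−2}]ᵀ, so [a_10, a_9]ᵀ = C⁹·[a_1, a_0]ᵀ.
C⁹ = [[6688, 4896], [2448, 1792]], giving [a_10, a_9]ᵀ = [[8000], [2928]].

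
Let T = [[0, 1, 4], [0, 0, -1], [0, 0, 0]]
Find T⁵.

[[0, 0, 0], [0, 0, 0], [0, 0, 0]]

T is strictly triangular, hence nilpotent: T³ = 0, so T⁵ = 0.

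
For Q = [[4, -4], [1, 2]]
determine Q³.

Q² = [[12, -24], [6, 0]]
Q³ = [[24, -96], [24, -24]]

[[24, -96], [24, -24]]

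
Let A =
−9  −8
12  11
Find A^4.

tr A = 2 and det A = −3, so the characteristic polynomial is λ² − (2)λ + (−3) with roots 3 and −1.
Eigenvectors give P = [[2, −1], [−3, 1]] with P⁻¹ = [[−1, −1], [−3, −2]], and A = P·diag(3, −1)·P⁻¹.
Then A^4 = P·diag(81, 1)·P⁻¹ = [[162, −1], [−243, 1]] · [[−1, −1], [−3, −2]] = [[−159, −160], [240, 241]].

[[−159, −160], [240, 241]]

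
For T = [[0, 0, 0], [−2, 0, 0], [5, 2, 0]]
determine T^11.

T is strictly triangular, hence nilpotent: T^3 = 0, so T^11 = 0.

[[0, 0, 0], [0, 0, 0], [0, 0, 0]]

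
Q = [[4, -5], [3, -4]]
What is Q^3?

[[4, -5], [3, -4]]

Q² = I (check: tr Q = 0 and det Q = -1), so Q^3 = Q since 3 is odd.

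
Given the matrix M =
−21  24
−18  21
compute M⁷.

[[−15309, 17496], [−13122, 15309]]

tr M = 0 and det M = −9, so the characteristic polynomial is λ² − (0)λ + (−9) with roots −3 and 3.
Eigenvectors give P = [[4, 1], [3, 1]] with P⁻¹ = [[1, −1], [−3, 4]], and M = P·diag(−3, 3)·P⁻¹.
Then M⁷ = P·diag(−2187, 2187)·P⁻¹ = [[−8748, 2187], [−6561, 2187]] · [[1, −1], [−3, 4]] = [[−15309, 17496], [−13122, 15309]].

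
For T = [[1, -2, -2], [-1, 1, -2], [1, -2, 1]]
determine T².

[[1, 0, 0], [-4, 7, -2], [4, -6, 3]]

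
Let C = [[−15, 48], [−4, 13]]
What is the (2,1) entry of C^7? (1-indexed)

−2188

tr C = −2 and det C = −3, so the characteristic polynomial is λ² − (−2)λ + (−3) with roots 1 and −3.
Eigenvectors give P = [[−3, −4], [−1, −1]] with P⁻¹ = [[1, −4], [−1, 3]], and C = P·diag(1, −3)·P⁻¹.
Then C^7 = P·diag(1, −2187)·P⁻¹ = [[−3, 8748], [−1, 2187]] · [[1, −4], [−1, 3]] = [[−8751, 26256], [−2188, 6565]].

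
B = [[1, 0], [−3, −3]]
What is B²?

[[1, 0], [6, 9]]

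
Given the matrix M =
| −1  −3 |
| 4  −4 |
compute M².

[[−11, 15], [−20, 4]]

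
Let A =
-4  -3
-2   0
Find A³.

A² = [[22, 12], [8, 6]]
A³ = [[-112, -66], [-44, -24]]

[[-112, -66], [-44, -24]]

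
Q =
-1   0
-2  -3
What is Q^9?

[[-1, 0], [-19682, -19683]]

tr Q = -4 and det Q = 3, so the characteristic polynomial is λ² − (-4)λ + (3) with roots -3 and -1.
Eigenvectors give P = [[0, 1], [-1, -1]] with P⁻¹ = [[-1, -1], [1, 0]], and Q = P·diag(-3, -1)·P⁻¹.
Then Q^9 = P·diag(-19683, -1)·P⁻¹ = [[0, -1], [19683, 1]] · [[-1, -1], [1, 0]] = [[-1, 0], [-19682, -19683]].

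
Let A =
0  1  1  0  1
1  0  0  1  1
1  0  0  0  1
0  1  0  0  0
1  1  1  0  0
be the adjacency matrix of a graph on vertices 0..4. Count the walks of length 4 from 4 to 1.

10

The number of length-4 walks from vertex 4 to vertex 1 is entry (4,1) of A⁴, where A is the adjacency matrix.
A² = [[3, 1, 1, 1, 2], [1, 3, 2, 0, 1], [1, 2, 2, 0, 1], [1, 0, 0, 1, 1], [2, 1, 1, 1, 3]]
A³ = [[4, 6, 5, 1, 5], [6, 2, 2, 3, 6], [5, 2, 2, 2, 5], [1, 3, 2, 0, 1], [5, 6, 5, 1, 4]]
A⁴ = [[16, 10, 9, 6, 15], [10, 15, 12, 2, 10], [9, 12, 10, 2, 9], [6, 2, 2, 3, 6], [15, 10, 9, 6, 16]]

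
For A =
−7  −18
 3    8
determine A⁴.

tr A = 1 and det A = −2, so the characteristic polynomial is λ² − (1)λ + (−2) with roots −1 and 2.
Eigenvectors give P = [[3, −2], [−1, 1]] with P⁻¹ = [[1, 2], [1, 3]], and A = P·diag(−1, 2)·P⁻¹.
Then A⁴ = P·diag(1, 16)·P⁻¹ = [[3, −32], [−1, 16]] · [[1, 2], [1, 3]] = [[−29, −90], [15, 46]].

[[−29, −90], [15, 46]]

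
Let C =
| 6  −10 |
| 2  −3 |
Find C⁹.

tr C = 3 and det C = 2, so the characteristic polynomial is λ² − (3)λ + (2) with roots 1 and 2.
Eigenvectors give P = [[−2, −5], [−1, −2]] with P⁻¹ = [[2, −5], [−1, 2]], and C = P·diag(1, 2)·P⁻¹.
Then C⁹ = P·diag(1, 512)·P⁻¹ = [[−2, −2560], [−1, −1024]] · [[2, −5], [−1, 2]] = [[2556, −5110], [1022, −2043]].

[[2556, −5110], [1022, −2043]]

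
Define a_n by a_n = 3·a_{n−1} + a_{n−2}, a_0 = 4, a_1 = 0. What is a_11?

With companion matrix T = [[3, 1], [1, 0]], [a_n, a_{n−1}]ᵀ = T·[a_{n−1}, a_{n−2}]ᵀ, so [a_11, a_10]ᵀ = T^10·[a_1, a_0]ᵀ.
T^10 = [[141481, 42837], [42837, 12970]], giving [a_11, a_10]ᵀ = [[171348], [51880]].

171348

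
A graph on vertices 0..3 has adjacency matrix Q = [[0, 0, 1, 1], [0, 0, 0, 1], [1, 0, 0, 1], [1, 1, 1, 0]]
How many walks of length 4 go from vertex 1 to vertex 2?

The number of length-4 walks from vertex 1 to vertex 2 is entry (1,2) of Q^4, where Q is the adjacency matrix.
Q^2 = [[2, 1, 1, 1], [1, 1, 1, 0], [1, 1, 2, 1], [1, 0, 1, 3]]
Q^3 = [[2, 1, 3, 4], [1, 0, 1, 3], [3, 1, 2, 4], [4, 3, 4, 2]]
Q^4 = [[7, 4, 6, 6], [4, 3, 4, 2], [6, 4, 7, 6], [6, 2, 6, 11]]

4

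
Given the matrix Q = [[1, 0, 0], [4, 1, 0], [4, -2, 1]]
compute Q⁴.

[[1, 0, 0], [16, 1, 0], [-32, -8, 1]]

Q = I + N where N = [[0, 0, 0], [4, 0, 0], [4, -2, 0]] is strictly lower-triangular, so N³ = 0.
(I + N)⁴ = I + 4·N + 6·N² = [[1, 0, 0], [16, 1, 0], [-32, -8, 1]].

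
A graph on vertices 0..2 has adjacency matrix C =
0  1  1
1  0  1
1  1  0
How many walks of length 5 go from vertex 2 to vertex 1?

The number of length-5 walks from vertex 2 to vertex 1 is entry (2,1) of C⁵, where C is the adjacency matrix.
C² = [[2, 1, 1], [1, 2, 1], [1, 1, 2]]
C³ = [[2, 3, 3], [3, 2, 3], [3, 3, 2]]
C⁴ = [[6, 5, 5], [5, 6, 5], [5, 5, 6]]
C⁵ = [[10, 11, 11], [11, 10, 11], [11, 11, 10]]

11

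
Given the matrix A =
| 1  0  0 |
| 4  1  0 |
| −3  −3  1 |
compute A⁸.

[[1, 0, 0], [32, 1, 0], [−360, −24, 1]]

A = I + N where N = [[0, 0, 0], [4, 0, 0], [−3, −3, 0]] is strictly lower-triangular, so N³ = 0.
(I + N)⁸ = I + 8·N + 28·N² = [[1, 0, 0], [32, 1, 0], [−360, −24, 1]].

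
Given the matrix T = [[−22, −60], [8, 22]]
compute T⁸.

[[256, 0], [0, 256]]

tr T = 0 and det T = −4, so the characteristic polynomial is λ² − (0)λ + (−4) with roots 2 and −2.
Eigenvectors give P = [[−5, 3], [2, −1]] with P⁻¹ = [[1, 3], [2, 5]], and T = P·diag(2, −2)·P⁻¹.
Then T⁸ = P·diag(256, 256)·P⁻¹ = [[−1280, 768], [512, −256]] · [[1, 3], [2, 5]] = [[256, 0], [0, 256]].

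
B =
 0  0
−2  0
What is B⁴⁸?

[[0, 0], [0, 0]]

B is strictly triangular, hence nilpotent: B² = 0, so B⁴⁸ = 0.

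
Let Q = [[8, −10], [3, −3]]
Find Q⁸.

tr Q = 5 and det Q = 6, so the characteristic polynomial is λ² − (5)λ + (6) with roots 2 and 3.
Eigenvectors give P = [[−5, 2], [−3, 1]] with P⁻¹ = [[1, −2], [3, −5]], and Q = P·diag(2, 3)·P⁻¹.
Then Q⁸ = P·diag(256, 6561)·P⁻¹ = [[−1280, 13122], [−768, 6561]] · [[1, −2], [3, −5]] = [[38086, −63050], [18915, −31269]].

[[38086, −63050], [18915, −31269]]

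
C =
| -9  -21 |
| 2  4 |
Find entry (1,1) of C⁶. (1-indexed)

4719

tr C = -5 and det C = 6, so the characteristic polynomial is λ² − (-5)λ + (6) with roots -3 and -2.
Eigenvectors give P = [[7, -3], [-2, 1]] with P⁻¹ = [[1, 3], [2, 7]], and C = P·diag(-3, -2)·P⁻¹.
Then C⁶ = P·diag(729, 64)·P⁻¹ = [[5103, -192], [-1458, 64]] · [[1, 3], [2, 7]] = [[4719, 13965], [-1330, -3926]].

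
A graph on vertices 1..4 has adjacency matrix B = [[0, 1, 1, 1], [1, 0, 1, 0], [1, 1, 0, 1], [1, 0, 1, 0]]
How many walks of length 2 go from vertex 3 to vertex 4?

1

The number of length-2 walks from vertex 3 to vertex 4 is entry (3,4) of B², where B is the adjacency matrix.
B² = [[3, 1, 2, 1], [1, 2, 1, 2], [2, 1, 3, 1], [1, 2, 1, 2]]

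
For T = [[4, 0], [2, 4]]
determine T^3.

T^2 = [[16, 0], [16, 16]]
T^3 = [[64, 0], [96, 64]]

[[64, 0], [96, 64]]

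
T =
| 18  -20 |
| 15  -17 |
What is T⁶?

[[2724, -2660], [1995, -1931]]

tr T = 1 and det T = -6, so the characteristic polynomial is λ² − (1)λ + (-6) with roots 3 and -2.
Eigenvectors give P = [[4, -1], [3, -1]] with P⁻¹ = [[1, -1], [3, -4]], and T = P·diag(3, -2)·P⁻¹.
Then T⁶ = P·diag(729, 64)·P⁻¹ = [[2916, -64], [2187, -64]] · [[1, -1], [3, -4]] = [[2724, -2660], [1995, -1931]].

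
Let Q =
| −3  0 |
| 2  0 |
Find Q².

[[9, 0], [−6, 0]]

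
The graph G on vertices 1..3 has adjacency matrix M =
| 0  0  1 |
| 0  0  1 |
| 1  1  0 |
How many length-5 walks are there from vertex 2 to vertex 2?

0

The number of length-5 walks from vertex 2 to vertex 2 is entry (2,2) of M^5, where M is the adjacency matrix.
M^2 = [[1, 1, 0], [1, 1, 0], [0, 0, 2]]
M^3 = [[0, 0, 2], [0, 0, 2], [2, 2, 0]]
M^4 = [[2, 2, 0], [2, 2, 0], [0, 0, 4]]
M^5 = [[0, 0, 4], [0, 0, 4], [4, 4, 0]]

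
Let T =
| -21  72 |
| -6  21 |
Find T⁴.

[[81, 0], [0, 81]]

tr T = 0 and det T = -9, so the characteristic polynomial is λ² − (0)λ + (-9) with roots 3 and -3.
Eigenvectors give P = [[3, 4], [1, 1]] with P⁻¹ = [[-1, 4], [1, -3]], and T = P·diag(3, -3)·P⁻¹.
Then T⁴ = P·diag(81, 81)·P⁻¹ = [[243, 324], [81, 81]] · [[-1, 4], [1, -3]] = [[81, 0], [0, 81]].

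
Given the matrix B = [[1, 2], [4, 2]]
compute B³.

[[33, 30], [60, 48]]

B² = [[9, 6], [12, 12]]
B³ = [[33, 30], [60, 48]]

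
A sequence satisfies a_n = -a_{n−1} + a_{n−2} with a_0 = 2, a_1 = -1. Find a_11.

-199

With companion matrix A = [[-1, 1], [1, 0]], [a_n, a_{n−1}]ᵀ = A·[a_{n−1}, a_{n−2}]ᵀ, so [a_11, a_10]ᵀ = A^10·[a_1, a_0]ᵀ.
A^10 = [[89, -55], [-55, 34]], giving [a_11, a_10]ᵀ = [[-199], [123]].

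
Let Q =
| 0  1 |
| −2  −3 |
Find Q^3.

tr Q = −3 and det Q = 2, so the characteristic polynomial is λ² − (−3)λ + (2) with roots −1 and −2.
Eigenvectors give P = [[−1, −1], [1, 2]] with P⁻¹ = [[−2, −1], [1, 1]], and Q = P·diag(−1, −2)·P⁻¹.
Then Q^3 = P·diag(−1, −8)·P⁻¹ = [[1, 8], [−1, −16]] · [[−2, −1], [1, 1]] = [[6, 7], [−14, −15]].

[[6, 7], [−14, −15]]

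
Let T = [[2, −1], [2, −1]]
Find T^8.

[[2, −1], [2, −1]]

T² = T (a projection; rank 1, trace 1), so T^8 = T.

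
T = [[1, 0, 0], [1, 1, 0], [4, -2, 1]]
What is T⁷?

T = I + N where N = [[0, 0, 0], [1, 0, 0], [4, -2, 0]] is strictly lower-triangular, so N³ = 0.
(I + N)⁷ = I + 7·N + 21·N² = [[1, 0, 0], [7, 1, 0], [-14, -14, 1]].

[[1, 0, 0], [7, 1, 0], [-14, -14, 1]]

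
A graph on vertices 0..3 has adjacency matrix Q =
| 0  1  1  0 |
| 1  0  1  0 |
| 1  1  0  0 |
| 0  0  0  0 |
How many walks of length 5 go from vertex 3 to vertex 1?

The number of length-5 walks from vertex 3 to vertex 1 is entry (3,1) of Q⁵, where Q is the adjacency matrix.
Q² = [[2, 1, 1, 0], [1, 2, 1, 0], [1, 1, 2, 0], [0, 0, 0, 0]]
Q³ = [[2, 3, 3, 0], [3, 2, 3, 0], [3, 3, 2, 0], [0, 0, 0, 0]]
Q⁴ = [[6, 5, 5, 0], [5, 6, 5, 0], [5, 5, 6, 0], [0, 0, 0, 0]]
Q⁵ = [[10, 11, 11, 0], [11, 10, 11, 0], [11, 11, 10, 0], [0, 0, 0, 0]]

0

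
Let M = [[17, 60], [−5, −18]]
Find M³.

tr M = −1 and det M = −6, so the characteristic polynomial is λ² − (−1)λ + (−6) with roots 2 and −3.
Eigenvectors give P = [[−4, 3], [1, −1]] with P⁻¹ = [[−1, −3], [−1, −4]], and M = P·diag(2, −3)·P⁻¹.
Then M³ = P·diag(8, −27)·P⁻¹ = [[−32, −81], [8, 27]] · [[−1, −3], [−1, −4]] = [[113, 420], [−35, −132]].

[[113, 420], [−35, −132]]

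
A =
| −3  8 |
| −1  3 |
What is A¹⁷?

[[−3, 8], [−1, 3]]

A² = I (check: tr A = 0 and det A = −1), so A¹⁷ = A since 17 is odd.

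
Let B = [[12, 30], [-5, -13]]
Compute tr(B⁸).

6817

tr B = -1 and det B = -6, so the characteristic polynomial is λ² − (-1)λ + (-6) with roots -3 and 2.
Eigenvectors give P = [[-2, -3], [1, 1]] with P⁻¹ = [[1, 3], [-1, -2]], and B = P·diag(-3, 2)·P⁻¹.
Then B⁸ = P·diag(6561, 256)·P⁻¹ = [[-13122, -768], [6561, 256]] · [[1, 3], [-1, -2]] = [[-12354, -37830], [6305, 19171]].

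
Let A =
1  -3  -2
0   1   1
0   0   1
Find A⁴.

[[1, -12, -26], [0, 1, 4], [0, 0, 1]]

A = I + N where N = [[0, -3, -2], [0, 0, 1], [0, 0, 0]] is strictly upper-triangular, so N³ = 0.
(I + N)⁴ = I + 4·N + 6·N² = [[1, -12, -26], [0, 1, 4], [0, 0, 1]].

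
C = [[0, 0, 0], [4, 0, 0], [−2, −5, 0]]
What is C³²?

C is strictly triangular, hence nilpotent: C³ = 0, so C³² = 0.

[[0, 0, 0], [0, 0, 0], [0, 0, 0]]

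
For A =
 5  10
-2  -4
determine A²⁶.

[[5, 10], [-2, -4]]

A² = A (a projection; rank 1, trace 1), so A²⁶ = A.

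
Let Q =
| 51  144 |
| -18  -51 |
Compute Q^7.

[[37179, 104976], [-13122, -37179]]

tr Q = 0 and det Q = -9, so the characteristic polynomial is λ² − (0)λ + (-9) with roots -3 and 3.
Eigenvectors give P = [[-8, -3], [3, 1]] with P⁻¹ = [[1, 3], [-3, -8]], and Q = P·diag(-3, 3)·P⁻¹.
Then Q^7 = P·diag(-2187, 2187)·P⁻¹ = [[17496, -6561], [-6561, 2187]] · [[1, 3], [-3, -8]] = [[37179, 104976], [-13122, -37179]].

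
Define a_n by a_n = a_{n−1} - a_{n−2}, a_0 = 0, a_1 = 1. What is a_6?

0

With companion matrix B = [[1, -1], [1, 0]], [a_n, a_{n−1}]ᵀ = B·[a_{n−1}, a_{n−2}]ᵀ, so [a_6, a_5]ᵀ = B⁵·[a_1, a_0]ᵀ.
B⁵ = [[0, 1], [-1, 1]], giving [a_6, a_5]ᵀ = [[0], [-1]].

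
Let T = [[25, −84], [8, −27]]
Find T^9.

[[118105, −413364], [39368, −137787]]

tr T = −2 and det T = −3, so the characteristic polynomial is λ² − (−2)λ + (−3) with roots 1 and −3.
Eigenvectors give P = [[−7, −3], [−2, −1]] with P⁻¹ = [[−1, 3], [2, −7]], and T = P·diag(1, −3)·P⁻¹.
Then T^9 = P·diag(1, −19683)·P⁻¹ = [[−7, 59049], [−2, 19683]] · [[−1, 3], [2, −7]] = [[118105, −413364], [39368, −137787]].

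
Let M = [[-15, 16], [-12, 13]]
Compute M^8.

tr M = -2 and det M = -3, so the characteristic polynomial is λ² − (-2)λ + (-3) with roots 1 and -3.
Eigenvectors give P = [[1, 4], [1, 3]] with P⁻¹ = [[-3, 4], [1, -1]], and M = P·diag(1, -3)·P⁻¹.
Then M^8 = P·diag(1, 6561)·P⁻¹ = [[1, 26244], [1, 19683]] · [[-3, 4], [1, -1]] = [[26241, -26240], [19680, -19679]].

[[26241, -26240], [19680, -19679]]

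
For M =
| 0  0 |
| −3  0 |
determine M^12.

[[0, 0], [0, 0]]

M is strictly triangular, hence nilpotent: M^2 = 0, so M^12 = 0.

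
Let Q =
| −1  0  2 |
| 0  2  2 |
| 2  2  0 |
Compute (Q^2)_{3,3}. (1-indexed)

8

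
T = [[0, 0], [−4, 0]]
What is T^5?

[[0, 0], [0, 0]]

T is strictly triangular, hence nilpotent: T^2 = 0, so T^5 = 0.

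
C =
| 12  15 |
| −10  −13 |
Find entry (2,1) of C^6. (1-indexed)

tr C = −1 and det C = −6, so the characteristic polynomial is λ² − (−1)λ + (−6) with roots 2 and −3.
Eigenvectors give P = [[3, −1], [−2, 1]] with P⁻¹ = [[1, 1], [2, 3]], and C = P·diag(2, −3)·P⁻¹.
Then C^6 = P·diag(64, 729)·P⁻¹ = [[192, −729], [−128, 729]] · [[1, 1], [2, 3]] = [[−1266, −1995], [1330, 2059]].

1330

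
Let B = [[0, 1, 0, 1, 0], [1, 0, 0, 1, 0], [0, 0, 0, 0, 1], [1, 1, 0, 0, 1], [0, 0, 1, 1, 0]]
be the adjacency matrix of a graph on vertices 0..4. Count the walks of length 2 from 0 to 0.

2

The number of length-2 walks from vertex 0 to vertex 0 is entry (0,0) of B², where B is the adjacency matrix.
B² = [[2, 1, 0, 1, 1], [1, 2, 0, 1, 1], [0, 0, 1, 1, 0], [1, 1, 1, 3, 0], [1, 1, 0, 0, 2]]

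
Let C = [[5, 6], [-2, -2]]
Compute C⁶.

[[253, 378], [-126, -188]]

tr C = 3 and det C = 2, so the characteristic polynomial is λ² − (3)λ + (2) with roots 2 and 1.
Eigenvectors give P = [[-2, -3], [1, 2]] with P⁻¹ = [[-2, -3], [1, 2]], and C = P·diag(2, 1)·P⁻¹.
Then C⁶ = P·diag(64, 1)·P⁻¹ = [[-128, -3], [64, 2]] · [[-2, -3], [1, 2]] = [[253, 378], [-126, -188]].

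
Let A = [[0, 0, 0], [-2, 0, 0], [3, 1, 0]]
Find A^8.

A is strictly triangular, hence nilpotent: A^3 = 0, so A^8 = 0.

[[0, 0, 0], [0, 0, 0], [0, 0, 0]]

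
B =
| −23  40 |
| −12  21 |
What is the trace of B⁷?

−2186

tr B = −2 and det B = −3, so the characteristic polynomial is λ² − (−2)λ + (−3) with roots 1 and −3.
Eigenvectors give P = [[−5, 2], [−3, 1]] with P⁻¹ = [[1, −2], [3, −5]], and B = P·diag(1, −3)·P⁻¹.
Then B⁷ = P·diag(1, −2187)·P⁻¹ = [[−5, −4374], [−3, −2187]] · [[1, −2], [3, −5]] = [[−13127, 21880], [−6564, 10941]].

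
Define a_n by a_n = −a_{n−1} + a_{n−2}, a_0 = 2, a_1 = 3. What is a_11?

With companion matrix B = [[−1, 1], [1, 0]], [a_n, a_{n−1}]ᵀ = B·[a_{n−1}, a_{n−2}]ᵀ, so [a_11, a_10]ᵀ = B^10·[a_1, a_0]ᵀ.
B^10 = [[89, −55], [−55, 34]], giving [a_11, a_10]ᵀ = [[157], [−97]].

157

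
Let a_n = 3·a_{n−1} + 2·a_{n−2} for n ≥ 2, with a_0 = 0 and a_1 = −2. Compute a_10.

With companion matrix Q = [[3, 2], [1, 0]], [a_n, a_{n−1}]ᵀ = Q·[a_{n−1}, a_{n−2}]ᵀ, so [a_10, a_9]ᵀ = Q⁹·[a_1, a_0]ᵀ.
Q⁹ = [[79647, 44726], [22363, 12558]], giving [a_10, a_9]ᵀ = [[−159294], [−44726]].

−159294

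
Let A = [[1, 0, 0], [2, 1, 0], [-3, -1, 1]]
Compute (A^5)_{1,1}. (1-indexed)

A = I + N where N = [[0, 0, 0], [2, 0, 0], [-3, -1, 0]] is strictly lower-triangular, so N^3 = 0.
(I + N)^5 = I + 5·N + 10·N^2 = [[1, 0, 0], [10, 1, 0], [-35, -5, 1]].

1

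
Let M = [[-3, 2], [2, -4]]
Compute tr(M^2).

33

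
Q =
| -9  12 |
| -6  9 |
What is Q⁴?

tr Q = 0 and det Q = -9, so the characteristic polynomial is λ² − (0)λ + (-9) with roots 3 and -3.
Eigenvectors give P = [[1, -2], [1, -1]] with P⁻¹ = [[-1, 2], [-1, 1]], and Q = P·diag(3, -3)·P⁻¹.
Then Q⁴ = P·diag(81, 81)·P⁻¹ = [[81, -162], [81, -81]] · [[-1, 2], [-1, 1]] = [[81, 0], [0, 81]].

[[81, 0], [0, 81]]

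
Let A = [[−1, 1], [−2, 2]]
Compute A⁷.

[[−1, 1], [−2, 2]]

A² = A (a projection; rank 1, trace 1), so A⁷ = A.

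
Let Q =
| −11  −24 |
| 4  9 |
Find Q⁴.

[[241, 480], [−80, −159]]

tr Q = −2 and det Q = −3, so the characteristic polynomial is λ² − (−2)λ + (−3) with roots −3 and 1.
Eigenvectors give P = [[3, −2], [−1, 1]] with P⁻¹ = [[1, 2], [1, 3]], and Q = P·diag(−3, 1)·P⁻¹.
Then Q⁴ = P·diag(81, 1)·P⁻¹ = [[243, −2], [−81, 1]] · [[1, 2], [1, 3]] = [[241, 480], [−80, −159]].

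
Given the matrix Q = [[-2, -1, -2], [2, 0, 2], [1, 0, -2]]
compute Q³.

[[10, 0, -8], [-8, 2, 16], [8, 4, 2]]

Q² = [[0, 2, 6], [-2, -2, -8], [-4, -1, 2]]
Q³ = [[10, 0, -8], [-8, 2, 16], [8, 4, 2]]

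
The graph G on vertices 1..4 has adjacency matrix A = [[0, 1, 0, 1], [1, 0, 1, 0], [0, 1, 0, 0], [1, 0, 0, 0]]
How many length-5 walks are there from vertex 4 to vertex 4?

The number of length-5 walks from vertex 4 to vertex 4 is entry (4,4) of A^5, where A is the adjacency matrix.
A^2 = [[2, 0, 1, 0], [0, 2, 0, 1], [1, 0, 1, 0], [0, 1, 0, 1]]
A^3 = [[0, 3, 0, 2], [3, 0, 2, 0], [0, 2, 0, 1], [2, 0, 1, 0]]
A^4 = [[5, 0, 3, 0], [0, 5, 0, 3], [3, 0, 2, 0], [0, 3, 0, 2]]
A^5 = [[0, 8, 0, 5], [8, 0, 5, 0], [0, 5, 0, 3], [5, 0, 3, 0]]

0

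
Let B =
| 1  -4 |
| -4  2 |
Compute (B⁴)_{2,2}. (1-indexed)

B² = [[17, -12], [-12, 20]]
B³ = [[65, -92], [-92, 88]]
B⁴ = [[433, -444], [-444, 544]]

544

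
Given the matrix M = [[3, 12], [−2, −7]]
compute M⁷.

tr M = −4 and det M = 3, so the characteristic polynomial is λ² − (−4)λ + (3) with roots −1 and −3.
Eigenvectors give P = [[3, −2], [−1, 1]] with P⁻¹ = [[1, 2], [1, 3]], and M = P·diag(−1, −3)·P⁻¹.
Then M⁷ = P·diag(−1, −2187)·P⁻¹ = [[−3, 4374], [1, −2187]] · [[1, 2], [1, 3]] = [[4371, 13116], [−2186, −6559]].

[[4371, 13116], [−2186, −6559]]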